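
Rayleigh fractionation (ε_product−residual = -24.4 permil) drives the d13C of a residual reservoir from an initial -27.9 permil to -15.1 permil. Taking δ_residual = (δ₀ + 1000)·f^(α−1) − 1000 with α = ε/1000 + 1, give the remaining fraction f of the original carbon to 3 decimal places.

0.585

α − 1 = ε/1000 = -0.0244
(δ_res + 1000)/(δ₀ + 1000) = (-15.1 + 1000)/(-27.9 + 1000) = 984.9/972.1 = 1.013167
f = 1.013167^(1/-0.0244) = exp(ln(1.013167)/-0.0244) = exp(0.01308/-0.0244)
f = exp(-0.5361) = 0.5850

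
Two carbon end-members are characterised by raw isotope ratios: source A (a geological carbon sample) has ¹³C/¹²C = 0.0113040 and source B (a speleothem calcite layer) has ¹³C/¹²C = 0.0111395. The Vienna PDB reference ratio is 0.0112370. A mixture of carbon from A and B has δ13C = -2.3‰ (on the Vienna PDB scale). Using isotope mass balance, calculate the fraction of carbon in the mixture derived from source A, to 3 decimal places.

δ_A = (0.0113040/0.0112370 − 1)×1000 = (1.005962 − 1)×1000 = 5.962‰
δ_B = (0.0111395/0.0112370 − 1)×1000 = (0.991323 − 1)×1000 = -8.677‰
f_A = (δ_mix − δ_B)/(δ_A − δ_B) = (-2.3 − (-8.677))/(5.962 − (-8.677))
f_A = 6.377 / 14.639 = 0.4356

0.436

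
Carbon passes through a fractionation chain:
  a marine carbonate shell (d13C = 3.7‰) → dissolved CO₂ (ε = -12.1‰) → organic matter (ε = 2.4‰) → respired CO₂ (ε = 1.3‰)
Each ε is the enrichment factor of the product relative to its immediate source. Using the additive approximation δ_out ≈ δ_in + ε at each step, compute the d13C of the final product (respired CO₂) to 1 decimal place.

-4.7‰

step 1: δ ≈ 3.7 + (-12.1) = -8.4‰
step 2: δ ≈ -8.4 + (2.4) = -6.0‰
step 3: δ ≈ -6.0 + (1.3) = -4.7‰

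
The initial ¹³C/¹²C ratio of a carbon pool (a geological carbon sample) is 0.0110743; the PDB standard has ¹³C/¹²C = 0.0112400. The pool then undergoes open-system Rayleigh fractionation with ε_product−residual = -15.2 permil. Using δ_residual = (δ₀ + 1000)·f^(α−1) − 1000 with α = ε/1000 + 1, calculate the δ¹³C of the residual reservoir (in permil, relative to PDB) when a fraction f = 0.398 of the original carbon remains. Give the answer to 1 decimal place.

δ₀ = (0.0110743/0.0112400 − 1)×1000 = (0.985258 − 1)×1000 = -14.742 permil
α − 1 = ε/1000 = -0.0152
f^(α−1) = 0.398^(-0.0152) = 1.014102
δ_res = (-14.742 + 1000) × 1.014102 − 1000 = 999.152 − 1000 = -0.85 permil

-0.8 permil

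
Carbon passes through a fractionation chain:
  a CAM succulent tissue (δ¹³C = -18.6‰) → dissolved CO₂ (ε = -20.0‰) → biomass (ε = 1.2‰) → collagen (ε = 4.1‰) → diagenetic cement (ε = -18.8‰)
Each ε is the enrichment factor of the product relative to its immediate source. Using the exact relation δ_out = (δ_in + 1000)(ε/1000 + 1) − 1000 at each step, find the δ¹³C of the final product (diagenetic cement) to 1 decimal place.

step 1: δ = (-18.60 + 1000)·(-20.0/1000 + 1) − 1000 = -38.23‰
step 2: δ = (-38.23 + 1000)·(1.2/1000 + 1) − 1000 = -37.07‰
step 3: δ = (-37.07 + 1000)·(4.1/1000 + 1) − 1000 = -33.13‰
step 4: δ = (-33.13 + 1000)·(-18.8/1000 + 1) − 1000 = -51.30‰

-51.3‰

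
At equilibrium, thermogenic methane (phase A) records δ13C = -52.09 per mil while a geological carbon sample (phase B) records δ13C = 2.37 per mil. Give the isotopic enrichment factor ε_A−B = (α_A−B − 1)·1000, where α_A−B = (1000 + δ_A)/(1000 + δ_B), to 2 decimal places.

α_A−B = (1000 + -52.09) / (1000 + 2.37) = 947.91 / 1002.37 = 0.945669
ε_A−B = (0.945669 − 1) × 1000 = -54.331 per mil
(The approximation ε ≈ δ_A − δ_B would give -54.46 per mil.)

-54.33 per mil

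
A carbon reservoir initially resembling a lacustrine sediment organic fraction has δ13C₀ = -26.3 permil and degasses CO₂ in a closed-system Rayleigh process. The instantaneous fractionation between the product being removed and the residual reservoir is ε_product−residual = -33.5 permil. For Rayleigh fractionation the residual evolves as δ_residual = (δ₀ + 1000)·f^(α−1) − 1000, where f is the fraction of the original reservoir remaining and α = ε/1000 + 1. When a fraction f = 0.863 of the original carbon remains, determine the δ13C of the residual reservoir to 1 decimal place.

-21.5 permil

Rayleigh residual: δ_res = (δ₀ + 1000)·f^(α−1) − 1000
α = ε/1000 + 1 = 0.96650, so α − 1 = -0.03350
f^(α−1) = 0.863^(-0.03350) = 1.004948
δ_res = (-26.3 + 1000) × 1.004948 − 1000 = 978.518 − 1000 = -21.48 permil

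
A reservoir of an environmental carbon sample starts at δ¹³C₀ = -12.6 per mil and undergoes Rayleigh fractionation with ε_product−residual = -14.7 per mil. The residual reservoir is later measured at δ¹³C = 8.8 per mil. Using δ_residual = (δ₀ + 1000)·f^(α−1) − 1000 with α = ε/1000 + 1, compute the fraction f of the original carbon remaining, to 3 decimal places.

0.233

α − 1 = ε/1000 = -0.0147
(δ_res + 1000)/(δ₀ + 1000) = (8.8 + 1000)/(-12.6 + 1000) = 1008.8/987.4 = 1.021673
f = 1.021673^(1/-0.0147) = exp(ln(1.021673)/-0.0147) = exp(0.02144/-0.0147)
f = exp(-1.4586) = 0.2326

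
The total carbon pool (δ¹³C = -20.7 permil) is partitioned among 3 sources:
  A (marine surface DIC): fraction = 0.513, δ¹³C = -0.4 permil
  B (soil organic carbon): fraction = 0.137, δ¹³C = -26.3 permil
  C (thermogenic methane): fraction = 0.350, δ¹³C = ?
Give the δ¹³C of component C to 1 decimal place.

-48.3 permil

Isotope mass balance: δ_bulk = Σ fᵢ·δᵢ.
-20.7 = 0.513×(-0.4) + 0.137×(-26.3) + 0.350×δ_C
0.350·δ_C = -20.7 − (-3.808) = -16.892
δ_C = -16.892 / 0.350 = -48.26 permil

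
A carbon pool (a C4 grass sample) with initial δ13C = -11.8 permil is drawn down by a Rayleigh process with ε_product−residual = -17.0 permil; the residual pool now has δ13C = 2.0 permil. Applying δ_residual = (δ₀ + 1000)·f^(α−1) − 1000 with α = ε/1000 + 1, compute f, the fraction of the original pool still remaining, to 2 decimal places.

0.44

α − 1 = ε/1000 = -0.0170
(δ_res + 1000)/(δ₀ + 1000) = (2.0 + 1000)/(-11.8 + 1000) = 1002.0/988.2 = 1.013965
f = 1.013965^(1/-0.0170) = exp(ln(1.013965)/-0.0170) = exp(0.01387/-0.0170)
f = exp(-0.8158) = 0.4423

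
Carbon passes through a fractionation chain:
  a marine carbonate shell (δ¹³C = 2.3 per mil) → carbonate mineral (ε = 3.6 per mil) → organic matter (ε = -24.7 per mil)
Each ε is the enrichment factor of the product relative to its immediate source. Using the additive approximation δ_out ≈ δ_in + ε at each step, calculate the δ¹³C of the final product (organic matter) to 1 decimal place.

step 1: δ ≈ 2.3 + (3.6) = 5.9 per mil
step 2: δ ≈ 5.9 + (-24.7) = -18.8 per mil

-18.8 per mil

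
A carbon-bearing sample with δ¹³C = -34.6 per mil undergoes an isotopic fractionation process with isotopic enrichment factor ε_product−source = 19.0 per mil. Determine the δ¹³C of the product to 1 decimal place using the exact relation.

-16.3 per mil

To first order, δ_product ≈ δ_source + ε = -15.6 per mil.
Exactly, δ_product = (δ_source + 1000)·(ε/1000 + 1) − 1000.
δ_product = (-34.6 + 1000) × (19.0/1000 + 1) − 1000
δ_product = -16.26 per mil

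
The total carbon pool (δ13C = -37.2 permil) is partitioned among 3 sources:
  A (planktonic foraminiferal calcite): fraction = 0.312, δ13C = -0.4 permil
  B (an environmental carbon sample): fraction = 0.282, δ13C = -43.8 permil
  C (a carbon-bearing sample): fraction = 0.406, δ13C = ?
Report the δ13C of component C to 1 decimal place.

-60.9 permil

Isotope mass balance: δ_bulk = Σ fᵢ·δᵢ.
-37.2 = 0.312×(-0.4) + 0.282×(-43.8) + 0.406×δ_C
0.406·δ_C = -37.2 − (-12.476) = -24.724
δ_C = -24.724 / 0.406 = -60.90 permil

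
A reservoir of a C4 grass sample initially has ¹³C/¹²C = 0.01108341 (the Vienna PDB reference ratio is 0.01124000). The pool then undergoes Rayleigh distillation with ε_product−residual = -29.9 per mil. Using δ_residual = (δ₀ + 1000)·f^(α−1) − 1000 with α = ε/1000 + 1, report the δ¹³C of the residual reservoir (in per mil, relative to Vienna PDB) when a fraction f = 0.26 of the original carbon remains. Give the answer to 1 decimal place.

δ₀ = (0.01108341/0.01124000 − 1)×1000 = (0.986069 − 1)×1000 = -13.931 per mil
α − 1 = ε/1000 = -0.0299
f^(α−1) = 0.26^(-0.0299) = 1.041100
δ_res = (-13.931 + 1000) × 1.041100 − 1000 = 1026.596 − 1000 = 26.60 per mil

26.6 per mil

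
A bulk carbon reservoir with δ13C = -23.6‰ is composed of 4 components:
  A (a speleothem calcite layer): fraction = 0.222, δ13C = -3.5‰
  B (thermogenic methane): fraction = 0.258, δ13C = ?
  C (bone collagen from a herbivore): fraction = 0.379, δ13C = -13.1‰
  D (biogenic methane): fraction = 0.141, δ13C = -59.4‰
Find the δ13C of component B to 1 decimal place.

Isotope mass balance: δ_bulk = Σ fᵢ·δᵢ.
-23.6 = 0.222×(-3.5) + 0.258×δ_B + 0.379×(-13.1) + 0.141×(-59.4)
0.258·δ_B = -23.6 − (-14.117) = -9.483
δ_B = -9.483 / 0.258 = -36.75‰

-36.8‰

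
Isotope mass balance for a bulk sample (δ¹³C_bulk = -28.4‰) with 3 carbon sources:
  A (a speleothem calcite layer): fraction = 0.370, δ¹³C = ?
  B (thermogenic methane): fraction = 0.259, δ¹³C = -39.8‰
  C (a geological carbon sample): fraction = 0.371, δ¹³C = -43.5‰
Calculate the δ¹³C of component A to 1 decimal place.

-5.3‰

Isotope mass balance: δ_bulk = Σ fᵢ·δᵢ.
-28.4 = 0.370×δ_A + 0.259×(-39.8) + 0.371×(-43.5)
0.370·δ_A = -28.4 − (-26.447) = -1.953
δ_A = -1.953 / 0.370 = -5.28‰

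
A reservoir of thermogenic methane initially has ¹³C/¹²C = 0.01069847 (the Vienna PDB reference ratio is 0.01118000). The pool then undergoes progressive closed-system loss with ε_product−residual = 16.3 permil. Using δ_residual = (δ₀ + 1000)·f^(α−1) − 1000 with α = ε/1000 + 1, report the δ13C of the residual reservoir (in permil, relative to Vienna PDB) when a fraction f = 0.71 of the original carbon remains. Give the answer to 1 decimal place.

-48.4 permil

δ₀ = (0.01069847/0.01118000 − 1)×1000 = (0.956929 − 1)×1000 = -43.071 permil
α − 1 = ε/1000 = 0.0163
f^(α−1) = 0.71^(0.0163) = 0.994433
δ_res = (-43.071 + 1000) × 0.994433 − 1000 = 951.602 − 1000 = -48.40 permil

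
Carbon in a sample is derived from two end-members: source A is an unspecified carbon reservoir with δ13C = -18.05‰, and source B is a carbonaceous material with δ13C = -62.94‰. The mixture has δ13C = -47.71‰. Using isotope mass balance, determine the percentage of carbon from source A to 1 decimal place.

δ_mix = f_A·δ_A + (1 − f_A)·δ_B  ⇒  f_A = (δ_mix − δ_B)/(δ_A − δ_B)
f_A = (-47.71 − (-62.94)) / (-18.05 − (-62.94))
f_A = 15.23 / 44.89 = 0.3393

33.9%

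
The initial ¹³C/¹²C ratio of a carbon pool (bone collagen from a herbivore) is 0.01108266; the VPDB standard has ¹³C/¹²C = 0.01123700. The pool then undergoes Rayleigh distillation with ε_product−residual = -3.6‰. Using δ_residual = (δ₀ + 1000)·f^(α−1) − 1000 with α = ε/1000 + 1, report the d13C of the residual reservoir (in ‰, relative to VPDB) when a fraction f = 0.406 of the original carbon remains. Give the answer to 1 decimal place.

δ₀ = (0.01108266/0.01123700 − 1)×1000 = (0.986265 − 1)×1000 = -13.735‰
α − 1 = ε/1000 = -0.0036
f^(α−1) = 0.406^(-0.0036) = 1.003250
δ_res = (-13.735 + 1000) × 1.003250 − 1000 = 989.471 − 1000 = -10.53‰

-10.5‰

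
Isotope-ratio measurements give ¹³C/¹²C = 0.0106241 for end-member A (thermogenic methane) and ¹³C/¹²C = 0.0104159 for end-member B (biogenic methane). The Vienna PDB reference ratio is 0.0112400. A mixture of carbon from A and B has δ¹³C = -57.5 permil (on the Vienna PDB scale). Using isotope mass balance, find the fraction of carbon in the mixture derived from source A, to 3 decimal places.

δ_A = (0.0106241/0.0112400 − 1)×1000 = (0.945205 − 1)×1000 = -54.795 permil
δ_B = (0.0104159/0.0112400 − 1)×1000 = (0.926681 − 1)×1000 = -73.319 permil
f_A = (δ_mix − δ_B)/(δ_A − δ_B) = (-57.5 − (-73.319))/(-54.795 − (-73.319))
f_A = 15.819 / 18.523 = 0.8540

0.854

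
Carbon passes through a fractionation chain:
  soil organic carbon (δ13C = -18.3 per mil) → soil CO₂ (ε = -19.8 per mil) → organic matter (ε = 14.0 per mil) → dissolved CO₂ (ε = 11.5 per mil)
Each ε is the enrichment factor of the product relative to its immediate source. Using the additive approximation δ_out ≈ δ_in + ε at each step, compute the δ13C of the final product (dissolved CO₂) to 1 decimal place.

-12.6 per mil

step 1: δ ≈ -18.3 + (-19.8) = -38.1 per mil
step 2: δ ≈ -38.1 + (14.0) = -24.1 per mil
step 3: δ ≈ -24.1 + (11.5) = -12.6 per mil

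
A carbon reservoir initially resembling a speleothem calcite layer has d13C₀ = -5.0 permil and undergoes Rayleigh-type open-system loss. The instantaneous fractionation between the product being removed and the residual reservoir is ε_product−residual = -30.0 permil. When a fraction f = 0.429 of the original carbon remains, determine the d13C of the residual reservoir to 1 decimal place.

Rayleigh residual: δ_res = (δ₀ + 1000)·f^(α−1) − 1000
α = ε/1000 + 1 = 0.97000, so α − 1 = -0.03000
f^(α−1) = 0.429^(-0.03000) = 1.025714
δ_res = (-5.0 + 1000) × 1.025714 − 1000 = 1020.585 − 1000 = 20.59 permil

20.6 permil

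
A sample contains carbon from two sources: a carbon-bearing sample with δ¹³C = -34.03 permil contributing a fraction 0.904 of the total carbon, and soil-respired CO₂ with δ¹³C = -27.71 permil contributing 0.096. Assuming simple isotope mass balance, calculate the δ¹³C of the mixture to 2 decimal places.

-33.42 permil

δ_mix = f_A·δ_A + f_B·δ_B
δ_mix = 0.904 × (-34.03) + 0.096 × (-27.71)
δ_mix = -30.763 + -2.660 = -33.423 permil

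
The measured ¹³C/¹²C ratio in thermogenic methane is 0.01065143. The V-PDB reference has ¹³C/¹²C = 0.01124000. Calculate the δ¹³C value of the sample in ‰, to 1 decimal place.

-52.4‰

δ¹³C = (R_sample / R_standard − 1) × 1000
R_sample / R_standard = 0.01065143 / 0.01124000 = 0.947636
δ¹³C = (0.947636 − 1) × 1000 = -52.36‰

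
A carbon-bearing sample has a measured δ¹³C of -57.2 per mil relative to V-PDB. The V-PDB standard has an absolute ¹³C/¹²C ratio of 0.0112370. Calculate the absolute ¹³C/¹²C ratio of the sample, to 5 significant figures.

R_sample = R_standard × (δ¹³C/1000 + 1)
R_sample = 0.0112370 × (-57.2/1000 + 1) = 0.0112370 × 0.942800
R_sample = 0.0105942

0.010594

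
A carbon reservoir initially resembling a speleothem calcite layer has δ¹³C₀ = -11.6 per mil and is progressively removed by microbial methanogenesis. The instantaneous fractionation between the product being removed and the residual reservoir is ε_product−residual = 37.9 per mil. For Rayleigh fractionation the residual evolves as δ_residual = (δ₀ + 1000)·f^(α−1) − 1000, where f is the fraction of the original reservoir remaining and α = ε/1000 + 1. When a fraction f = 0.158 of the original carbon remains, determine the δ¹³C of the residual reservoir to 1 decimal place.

Rayleigh residual: δ_res = (δ₀ + 1000)·f^(α−1) − 1000
α = ε/1000 + 1 = 1.03790, so α − 1 = 0.03790
f^(α−1) = 0.158^(0.03790) = 0.932458
δ_res = (-11.6 + 1000) × 0.932458 − 1000 = 921.641 − 1000 = -78.36 per mil

-78.4 per mil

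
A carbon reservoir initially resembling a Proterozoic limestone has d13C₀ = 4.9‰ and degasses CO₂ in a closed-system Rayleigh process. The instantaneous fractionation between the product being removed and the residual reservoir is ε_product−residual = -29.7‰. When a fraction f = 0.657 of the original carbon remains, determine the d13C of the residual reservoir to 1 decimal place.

Rayleigh residual: δ_res = (δ₀ + 1000)·f^(α−1) − 1000
α = ε/1000 + 1 = 0.97030, so α − 1 = -0.02970
f^(α−1) = 0.657^(-0.02970) = 1.012554
δ_res = (4.9 + 1000) × 1.012554 − 1000 = 1017.516 − 1000 = 17.52‰

17.5‰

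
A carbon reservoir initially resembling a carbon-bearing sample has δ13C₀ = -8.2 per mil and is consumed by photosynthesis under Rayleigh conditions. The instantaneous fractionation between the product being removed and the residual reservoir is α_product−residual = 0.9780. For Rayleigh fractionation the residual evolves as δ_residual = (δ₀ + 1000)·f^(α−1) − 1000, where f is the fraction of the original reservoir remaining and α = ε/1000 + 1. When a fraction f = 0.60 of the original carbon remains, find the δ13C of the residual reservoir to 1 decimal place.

Rayleigh residual: δ_res = (δ₀ + 1000)·f^(α−1) − 1000
α − 1 = -0.02200
f^(α−1) = 0.60^(-0.02200) = 1.011302
δ_res = (-8.2 + 1000) × 1.011302 − 1000 = 1003.009 − 1000 = 3.01 per mil

3.0 per mil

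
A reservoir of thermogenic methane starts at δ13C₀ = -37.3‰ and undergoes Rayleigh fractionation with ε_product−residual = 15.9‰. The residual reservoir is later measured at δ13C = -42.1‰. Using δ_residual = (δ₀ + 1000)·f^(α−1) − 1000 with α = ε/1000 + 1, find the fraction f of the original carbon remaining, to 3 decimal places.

0.730

α − 1 = ε/1000 = 0.0159
(δ_res + 1000)/(δ₀ + 1000) = (-42.1 + 1000)/(-37.3 + 1000) = 957.9/962.7 = 0.995014
f = 0.995014^(1/0.0159) = exp(ln(0.995014)/0.0159) = exp(-0.00500/0.0159)
f = exp(-0.3144) = 0.7303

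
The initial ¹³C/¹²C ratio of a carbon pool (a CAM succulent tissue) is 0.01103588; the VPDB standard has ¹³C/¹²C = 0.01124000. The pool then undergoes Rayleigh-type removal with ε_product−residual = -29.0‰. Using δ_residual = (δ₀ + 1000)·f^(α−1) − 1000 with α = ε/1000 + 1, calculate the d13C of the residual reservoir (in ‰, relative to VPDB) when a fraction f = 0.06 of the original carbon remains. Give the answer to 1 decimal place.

65.3‰

δ₀ = (0.01103588/0.01124000 − 1)×1000 = (0.981840 − 1)×1000 = -18.160‰
α − 1 = ε/1000 = -0.0290
f^(α−1) = 0.06^(-0.0290) = 1.085010
δ_res = (-18.160 + 1000) × 1.085010 − 1000 = 1065.306 − 1000 = 65.31‰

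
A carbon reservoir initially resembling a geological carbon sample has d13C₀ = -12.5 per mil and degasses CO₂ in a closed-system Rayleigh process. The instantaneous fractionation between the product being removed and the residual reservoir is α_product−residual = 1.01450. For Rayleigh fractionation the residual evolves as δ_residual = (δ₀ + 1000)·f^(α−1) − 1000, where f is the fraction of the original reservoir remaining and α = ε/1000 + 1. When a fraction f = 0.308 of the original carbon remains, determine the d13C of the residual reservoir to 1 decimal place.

Rayleigh residual: δ_res = (δ₀ + 1000)·f^(α−1) − 1000
α − 1 = 0.01450
f^(α−1) = 0.308^(0.01450) = 0.983069
δ_res = (-12.5 + 1000) × 0.983069 − 1000 = 970.781 − 1000 = -29.22 per mil

-29.2 per mil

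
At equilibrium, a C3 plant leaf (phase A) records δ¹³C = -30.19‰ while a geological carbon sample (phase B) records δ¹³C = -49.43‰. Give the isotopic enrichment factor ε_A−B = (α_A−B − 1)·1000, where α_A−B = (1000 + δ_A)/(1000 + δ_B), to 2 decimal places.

α_A−B = (1000 + -30.19) / (1000 + -49.43) = 969.81 / 950.57 = 1.020240
ε_A−B = (1.020240 − 1) × 1000 = 20.240‰
(The approximation ε ≈ δ_A − δ_B would give 19.24‰.)

20.24‰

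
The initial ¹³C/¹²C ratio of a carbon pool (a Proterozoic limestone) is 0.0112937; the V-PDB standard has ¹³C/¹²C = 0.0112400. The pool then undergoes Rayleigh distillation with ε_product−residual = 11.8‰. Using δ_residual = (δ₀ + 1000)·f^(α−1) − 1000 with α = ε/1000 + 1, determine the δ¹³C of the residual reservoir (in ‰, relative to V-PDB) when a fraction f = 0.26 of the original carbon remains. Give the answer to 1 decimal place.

δ₀ = (0.0112937/0.0112400 − 1)×1000 = (1.004778 − 1)×1000 = 4.778‰
α − 1 = ε/1000 = 0.0118
f^(α−1) = 0.26^(0.0118) = 0.984230
δ_res = (4.778 + 1000) × 0.984230 − 1000 = 988.932 − 1000 = -11.07‰

-11.1‰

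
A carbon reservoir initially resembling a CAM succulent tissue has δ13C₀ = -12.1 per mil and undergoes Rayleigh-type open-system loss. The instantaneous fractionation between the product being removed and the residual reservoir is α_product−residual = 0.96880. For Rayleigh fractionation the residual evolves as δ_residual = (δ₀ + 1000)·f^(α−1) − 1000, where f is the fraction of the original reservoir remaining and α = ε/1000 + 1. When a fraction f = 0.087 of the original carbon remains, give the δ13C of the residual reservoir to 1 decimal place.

66.1 per mil

Rayleigh residual: δ_res = (δ₀ + 1000)·f^(α−1) − 1000
α − 1 = -0.03120
f^(α−1) = 0.087^(-0.03120) = 1.079163
δ_res = (-12.1 + 1000) × 1.079163 − 1000 = 1066.105 − 1000 = 66.11 per mil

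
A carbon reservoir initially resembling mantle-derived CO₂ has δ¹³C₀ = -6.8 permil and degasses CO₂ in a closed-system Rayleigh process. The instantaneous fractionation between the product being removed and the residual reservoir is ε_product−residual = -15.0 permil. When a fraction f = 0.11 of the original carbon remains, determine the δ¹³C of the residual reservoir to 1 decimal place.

26.6 permil

Rayleigh residual: δ_res = (δ₀ + 1000)·f^(α−1) − 1000
α = ε/1000 + 1 = 0.98500, so α − 1 = -0.01500
f^(α−1) = 0.11^(-0.01500) = 1.033663
δ_res = (-6.8 + 1000) × 1.033663 − 1000 = 1026.634 − 1000 = 26.63 permil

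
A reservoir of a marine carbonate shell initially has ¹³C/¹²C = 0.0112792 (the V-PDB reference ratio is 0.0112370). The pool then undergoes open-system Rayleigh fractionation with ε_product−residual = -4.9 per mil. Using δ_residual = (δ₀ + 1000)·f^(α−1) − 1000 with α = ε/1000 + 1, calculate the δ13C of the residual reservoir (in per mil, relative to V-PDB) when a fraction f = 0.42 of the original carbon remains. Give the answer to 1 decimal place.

δ₀ = (0.0112792/0.0112370 − 1)×1000 = (1.003755 − 1)×1000 = 3.755 per mil
α − 1 = ε/1000 = -0.0049
f^(α−1) = 0.42^(-0.0049) = 1.004260
δ_res = (3.755 + 1000) × 1.004260 − 1000 = 1008.031 − 1000 = 8.03 per mil

8.0 per mil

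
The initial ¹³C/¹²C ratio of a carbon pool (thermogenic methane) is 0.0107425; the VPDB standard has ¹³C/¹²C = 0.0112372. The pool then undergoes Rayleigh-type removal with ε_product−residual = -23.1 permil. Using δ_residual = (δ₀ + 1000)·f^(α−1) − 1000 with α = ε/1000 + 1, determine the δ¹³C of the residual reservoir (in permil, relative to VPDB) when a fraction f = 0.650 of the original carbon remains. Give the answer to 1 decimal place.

δ₀ = (0.0107425/0.0112372 − 1)×1000 = (0.955977 − 1)×1000 = -44.023 permil
α − 1 = ε/1000 = -0.0231
f^(α−1) = 0.650^(-0.0231) = 1.010001
δ_res = (-44.023 + 1000) × 1.010001 − 1000 = 965.537 − 1000 = -34.46 permil

-34.5 permil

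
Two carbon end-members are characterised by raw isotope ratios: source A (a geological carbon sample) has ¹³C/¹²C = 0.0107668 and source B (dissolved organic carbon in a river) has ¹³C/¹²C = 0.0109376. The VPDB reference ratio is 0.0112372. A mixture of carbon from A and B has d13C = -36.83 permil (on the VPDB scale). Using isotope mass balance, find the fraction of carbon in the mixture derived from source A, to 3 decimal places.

0.669

δ_A = (0.0107668/0.0112372 − 1)×1000 = (0.958139 − 1)×1000 = -41.861 permil
δ_B = (0.0109376/0.0112372 − 1)×1000 = (0.973339 − 1)×1000 = -26.661 permil
f_A = (δ_mix − δ_B)/(δ_A − δ_B) = (-36.83 − (-26.661))/(-41.861 − (-26.661))
f_A = -10.169 / -15.200 = 0.6690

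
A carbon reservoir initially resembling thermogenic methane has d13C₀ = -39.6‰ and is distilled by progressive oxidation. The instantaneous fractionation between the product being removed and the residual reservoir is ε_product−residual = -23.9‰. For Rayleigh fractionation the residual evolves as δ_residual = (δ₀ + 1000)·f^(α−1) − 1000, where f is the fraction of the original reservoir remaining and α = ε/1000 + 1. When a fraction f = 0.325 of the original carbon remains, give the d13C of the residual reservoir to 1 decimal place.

Rayleigh residual: δ_res = (δ₀ + 1000)·f^(α−1) − 1000
α = ε/1000 + 1 = 0.97610, so α − 1 = -0.02390
f^(α−1) = 0.325^(-0.02390) = 1.027226
δ_res = (-39.6 + 1000) × 1.027226 − 1000 = 986.548 − 1000 = -13.45‰

-13.5‰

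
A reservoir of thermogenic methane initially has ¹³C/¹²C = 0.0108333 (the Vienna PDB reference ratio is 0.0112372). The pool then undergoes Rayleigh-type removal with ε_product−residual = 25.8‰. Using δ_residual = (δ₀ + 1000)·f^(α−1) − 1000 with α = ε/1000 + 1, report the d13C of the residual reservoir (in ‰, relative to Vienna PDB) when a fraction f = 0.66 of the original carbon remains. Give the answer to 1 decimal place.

δ₀ = (0.0108333/0.0112372 − 1)×1000 = (0.964057 − 1)×1000 = -35.943‰
α − 1 = ε/1000 = 0.0258
f^(α−1) = 0.66^(0.0258) = 0.989337
δ_res = (-35.943 + 1000) × 0.989337 − 1000 = 953.777 − 1000 = -46.22‰

-46.2‰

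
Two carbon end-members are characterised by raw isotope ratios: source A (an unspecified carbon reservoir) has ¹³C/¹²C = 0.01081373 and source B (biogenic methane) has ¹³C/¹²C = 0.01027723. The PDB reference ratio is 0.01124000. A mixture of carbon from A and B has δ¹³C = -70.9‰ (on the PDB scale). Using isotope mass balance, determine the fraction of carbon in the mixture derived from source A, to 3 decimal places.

δ_A = (0.01081373/0.01124000 − 1)×1000 = (0.962076 − 1)×1000 = -37.924‰
δ_B = (0.01027723/0.01124000 − 1)×1000 = (0.914344 − 1)×1000 = -85.656‰
f_A = (δ_mix − δ_B)/(δ_A − δ_B) = (-70.9 − (-85.656))/(-37.924 − (-85.656))
f_A = 14.756 / 47.731 = 0.3091

0.309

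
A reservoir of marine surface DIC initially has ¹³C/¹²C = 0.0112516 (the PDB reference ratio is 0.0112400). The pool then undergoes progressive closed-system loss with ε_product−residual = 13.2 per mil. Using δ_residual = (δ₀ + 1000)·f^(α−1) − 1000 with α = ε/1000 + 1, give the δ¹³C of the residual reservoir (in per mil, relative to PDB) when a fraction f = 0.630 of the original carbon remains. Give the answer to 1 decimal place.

δ₀ = (0.0112516/0.0112400 − 1)×1000 = (1.001032 − 1)×1000 = 1.032 per mil
α − 1 = ε/1000 = 0.0132
f^(α−1) = 0.630^(0.0132) = 0.993920
δ_res = (1.032 + 1000) × 0.993920 − 1000 = 994.945 − 1000 = -5.05 per mil

-5.1 per mil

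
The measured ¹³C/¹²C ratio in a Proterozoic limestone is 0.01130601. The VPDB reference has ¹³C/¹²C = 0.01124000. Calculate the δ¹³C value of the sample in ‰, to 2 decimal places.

5.87‰

δ¹³C = (R_sample / R_standard − 1) × 1000
R_sample / R_standard = 0.01130601 / 0.01124000 = 1.005873
δ¹³C = (1.005873 − 1) × 1000 = 5.873‰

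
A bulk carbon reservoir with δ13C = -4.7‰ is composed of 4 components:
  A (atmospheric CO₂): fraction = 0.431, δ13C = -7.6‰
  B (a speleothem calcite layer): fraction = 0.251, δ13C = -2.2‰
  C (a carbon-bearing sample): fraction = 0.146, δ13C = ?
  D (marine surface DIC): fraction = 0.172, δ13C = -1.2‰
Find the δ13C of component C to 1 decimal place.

Isotope mass balance: δ_bulk = Σ fᵢ·δᵢ.
-4.7 = 0.431×(-7.6) + 0.251×(-2.2) + 0.146×δ_C + 0.172×(-1.2)
0.146·δ_C = -4.7 − (-4.034) = -0.666
δ_C = -0.666 / 0.146 = -4.56‰

-4.6‰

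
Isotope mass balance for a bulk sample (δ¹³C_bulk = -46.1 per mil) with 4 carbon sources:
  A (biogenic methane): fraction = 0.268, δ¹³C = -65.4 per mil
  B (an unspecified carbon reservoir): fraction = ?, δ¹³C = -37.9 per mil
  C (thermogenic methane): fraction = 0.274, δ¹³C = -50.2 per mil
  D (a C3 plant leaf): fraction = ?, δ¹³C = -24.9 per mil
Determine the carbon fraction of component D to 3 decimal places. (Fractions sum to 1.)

Let f_D and f_B be the unknown fractions; fractions sum to 1 so f_D + f_B = 0.458.
Mass balance: Σ fᵢ·δᵢ = δ_bulk ⇒ f_D·(-24.9) + f_B·(-37.9) = -46.1 − (-31.282) = -14.818
Substitute f_B = 0.458 − f_D:
f_D·(-24.9 − -37.9) = -14.818 − 0.458×(-37.9) = 2.540
f_D = 2.540 / 13.0 = 0.1954

0.195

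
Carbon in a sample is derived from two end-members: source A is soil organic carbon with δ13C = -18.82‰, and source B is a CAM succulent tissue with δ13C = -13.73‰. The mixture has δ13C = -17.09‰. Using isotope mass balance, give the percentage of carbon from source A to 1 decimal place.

δ_mix = f_A·δ_A + (1 − f_A)·δ_B  ⇒  f_A = (δ_mix − δ_B)/(δ_A − δ_B)
f_A = (-17.09 − (-13.73)) / (-18.82 − (-13.73))
f_A = -3.36 / -5.09 = 0.6601

66.0%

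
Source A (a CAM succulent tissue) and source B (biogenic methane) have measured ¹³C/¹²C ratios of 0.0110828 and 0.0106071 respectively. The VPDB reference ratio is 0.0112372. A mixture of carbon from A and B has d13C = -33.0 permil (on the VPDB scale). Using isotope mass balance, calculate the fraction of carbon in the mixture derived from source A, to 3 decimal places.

δ_A = (0.0110828/0.0112372 − 1)×1000 = (0.986260 − 1)×1000 = -13.740 permil
δ_B = (0.0106071/0.0112372 − 1)×1000 = (0.943927 − 1)×1000 = -56.073 permil
f_A = (δ_mix − δ_B)/(δ_A − δ_B) = (-33.0 − (-56.073))/(-13.740 − (-56.073))
f_A = 23.073 / 42.333 = 0.5450

0.545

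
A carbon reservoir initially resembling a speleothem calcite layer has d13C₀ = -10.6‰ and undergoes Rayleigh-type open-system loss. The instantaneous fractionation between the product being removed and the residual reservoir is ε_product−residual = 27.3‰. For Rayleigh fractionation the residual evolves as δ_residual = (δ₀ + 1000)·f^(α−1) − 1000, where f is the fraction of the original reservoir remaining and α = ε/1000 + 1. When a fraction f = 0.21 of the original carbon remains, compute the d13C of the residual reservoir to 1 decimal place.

-51.9‰

Rayleigh residual: δ_res = (δ₀ + 1000)·f^(α−1) − 1000
α = ε/1000 + 1 = 1.02730, so α − 1 = 0.02730
f^(α−1) = 0.21^(0.02730) = 0.958289
δ_res = (-10.6 + 1000) × 0.958289 − 1000 = 948.131 − 1000 = -51.87‰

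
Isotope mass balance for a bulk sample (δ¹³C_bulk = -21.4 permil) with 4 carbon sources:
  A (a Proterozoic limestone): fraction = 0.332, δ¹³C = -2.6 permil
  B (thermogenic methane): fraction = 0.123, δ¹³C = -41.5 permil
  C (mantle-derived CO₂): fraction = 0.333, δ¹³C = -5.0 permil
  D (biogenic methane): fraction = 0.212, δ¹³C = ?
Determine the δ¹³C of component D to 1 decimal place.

-64.9 permil

Isotope mass balance: δ_bulk = Σ fᵢ·δᵢ.
-21.4 = 0.332×(-2.6) + 0.123×(-41.5) + 0.333×(-5.0) + 0.212×δ_D
0.212·δ_D = -21.4 − (-7.633) = -13.767
δ_D = -13.767 / 0.212 = -64.94 permil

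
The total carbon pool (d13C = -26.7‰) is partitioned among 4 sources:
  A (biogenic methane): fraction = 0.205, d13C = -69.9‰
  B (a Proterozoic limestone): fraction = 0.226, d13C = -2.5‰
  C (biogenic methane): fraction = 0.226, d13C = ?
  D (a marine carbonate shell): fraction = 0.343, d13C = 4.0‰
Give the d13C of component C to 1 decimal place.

-58.3‰

Isotope mass balance: δ_bulk = Σ fᵢ·δᵢ.
-26.7 = 0.205×(-69.9) + 0.226×(-2.5) + 0.226×δ_C + 0.343×(4.0)
0.226·δ_C = -26.7 − (-13.522) = -13.178
δ_C = -13.178 / 0.226 = -58.31‰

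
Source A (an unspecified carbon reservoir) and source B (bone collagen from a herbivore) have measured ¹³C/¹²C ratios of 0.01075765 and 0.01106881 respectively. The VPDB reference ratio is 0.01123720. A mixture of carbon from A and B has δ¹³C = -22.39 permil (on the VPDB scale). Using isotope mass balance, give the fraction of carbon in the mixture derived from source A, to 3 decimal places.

δ_A = (0.01075765/0.01123720 − 1)×1000 = (0.957325 − 1)×1000 = -42.675 permil
δ_B = (0.01106881/0.01123720 − 1)×1000 = (0.985015 − 1)×1000 = -14.985 permil
f_A = (δ_mix − δ_B)/(δ_A − δ_B) = (-22.39 − (-14.985))/(-42.675 − (-14.985))
f_A = -7.405 / -27.690 = 0.2674

0.267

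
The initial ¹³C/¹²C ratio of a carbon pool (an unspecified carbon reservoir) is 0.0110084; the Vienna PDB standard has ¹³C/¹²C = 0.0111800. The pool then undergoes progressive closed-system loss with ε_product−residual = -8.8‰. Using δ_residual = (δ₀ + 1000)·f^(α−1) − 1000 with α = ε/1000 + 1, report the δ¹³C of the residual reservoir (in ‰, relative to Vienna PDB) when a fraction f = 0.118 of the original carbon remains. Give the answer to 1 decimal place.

3.3‰

δ₀ = (0.0110084/0.0111800 − 1)×1000 = (0.984651 − 1)×1000 = -15.349‰
α − 1 = ε/1000 = -0.0088
f^(α−1) = 0.118^(-0.0088) = 1.018984
δ_res = (-15.349 + 1000) × 1.018984 − 1000 = 1003.344 − 1000 = 3.34‰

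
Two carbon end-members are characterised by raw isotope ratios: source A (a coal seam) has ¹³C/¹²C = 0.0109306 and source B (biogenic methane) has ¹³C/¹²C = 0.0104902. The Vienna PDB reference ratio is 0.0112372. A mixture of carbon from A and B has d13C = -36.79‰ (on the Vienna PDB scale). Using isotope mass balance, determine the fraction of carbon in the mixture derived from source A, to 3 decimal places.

δ_A = (0.0109306/0.0112372 − 1)×1000 = (0.972716 − 1)×1000 = -27.284‰
δ_B = (0.0104902/0.0112372 − 1)×1000 = (0.933524 − 1)×1000 = -66.476‰
f_A = (δ_mix − δ_B)/(δ_A − δ_B) = (-36.79 − (-66.476))/(-27.284 − (-66.476))
f_A = 29.686 / 39.191 = 0.7575

0.757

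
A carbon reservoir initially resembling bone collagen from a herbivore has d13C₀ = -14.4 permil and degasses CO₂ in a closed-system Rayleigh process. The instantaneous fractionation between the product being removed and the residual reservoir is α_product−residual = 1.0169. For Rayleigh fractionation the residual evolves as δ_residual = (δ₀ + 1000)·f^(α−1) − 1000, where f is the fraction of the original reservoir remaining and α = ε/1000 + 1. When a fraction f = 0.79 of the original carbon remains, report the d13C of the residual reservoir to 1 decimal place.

Rayleigh residual: δ_res = (δ₀ + 1000)·f^(α−1) − 1000
α − 1 = 0.01690
f^(α−1) = 0.79^(0.01690) = 0.996024
δ_res = (-14.4 + 1000) × 0.996024 − 1000 = 981.681 − 1000 = -18.32 permil

-18.3 permil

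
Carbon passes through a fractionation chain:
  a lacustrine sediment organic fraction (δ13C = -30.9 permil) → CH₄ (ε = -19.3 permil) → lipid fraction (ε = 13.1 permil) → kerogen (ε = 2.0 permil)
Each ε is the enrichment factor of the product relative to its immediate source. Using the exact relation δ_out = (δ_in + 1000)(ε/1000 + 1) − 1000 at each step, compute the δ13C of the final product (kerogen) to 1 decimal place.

step 1: δ = (-30.90 + 1000)·(-19.3/1000 + 1) − 1000 = -49.60 permil
step 2: δ = (-49.60 + 1000)·(13.1/1000 + 1) − 1000 = -37.15 permil
step 3: δ = (-37.15 + 1000)·(2.0/1000 + 1) − 1000 = -35.23 permil

-35.2 permil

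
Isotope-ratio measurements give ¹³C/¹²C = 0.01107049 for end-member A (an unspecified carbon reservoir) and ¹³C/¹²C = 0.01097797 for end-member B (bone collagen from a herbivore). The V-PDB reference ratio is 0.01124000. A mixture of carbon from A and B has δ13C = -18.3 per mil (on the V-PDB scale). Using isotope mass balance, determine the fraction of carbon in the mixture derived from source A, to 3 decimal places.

δ_A = (0.01107049/0.01124000 − 1)×1000 = (0.984919 − 1)×1000 = -15.081 per mil
δ_B = (0.01097797/0.01124000 − 1)×1000 = (0.976688 − 1)×1000 = -23.312 per mil
f_A = (δ_mix − δ_B)/(δ_A − δ_B) = (-18.3 − (-23.312))/(-15.081 − (-23.312))
f_A = 5.012 / 8.231 = 0.6089

0.609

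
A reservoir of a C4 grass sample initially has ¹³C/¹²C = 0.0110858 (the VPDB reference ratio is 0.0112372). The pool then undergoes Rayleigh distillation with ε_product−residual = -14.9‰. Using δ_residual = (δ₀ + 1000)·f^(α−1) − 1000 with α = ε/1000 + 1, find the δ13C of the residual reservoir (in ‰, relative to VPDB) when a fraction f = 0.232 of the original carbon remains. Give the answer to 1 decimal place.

8.2‰

δ₀ = (0.0110858/0.0112372 − 1)×1000 = (0.986527 − 1)×1000 = -13.473‰
α − 1 = ε/1000 = -0.0149
f^(α−1) = 0.232^(-0.0149) = 1.022008
δ_res = (-13.473 + 1000) × 1.022008 − 1000 = 1008.238 − 1000 = 8.24‰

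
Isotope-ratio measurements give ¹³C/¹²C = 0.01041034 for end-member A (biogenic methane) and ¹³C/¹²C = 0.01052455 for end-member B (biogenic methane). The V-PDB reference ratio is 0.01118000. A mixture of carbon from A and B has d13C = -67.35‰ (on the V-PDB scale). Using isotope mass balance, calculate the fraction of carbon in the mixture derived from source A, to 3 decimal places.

0.854

δ_A = (0.01041034/0.01118000 − 1)×1000 = (0.931157 − 1)×1000 = -68.843‰
δ_B = (0.01052455/0.01118000 − 1)×1000 = (0.941373 − 1)×1000 = -58.627‰
f_A = (δ_mix − δ_B)/(δ_A − δ_B) = (-67.35 − (-58.627))/(-68.843 − (-58.627))
f_A = -8.723 / -10.216 = 0.8539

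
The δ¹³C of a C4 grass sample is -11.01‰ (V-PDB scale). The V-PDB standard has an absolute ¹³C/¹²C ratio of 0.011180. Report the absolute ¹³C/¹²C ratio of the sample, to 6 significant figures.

0.0110569

R_sample = R_standard × (δ¹³C/1000 + 1)
R_sample = 0.011180 × (-11.01/1000 + 1) = 0.011180 × 0.988990
R_sample = 0.0110569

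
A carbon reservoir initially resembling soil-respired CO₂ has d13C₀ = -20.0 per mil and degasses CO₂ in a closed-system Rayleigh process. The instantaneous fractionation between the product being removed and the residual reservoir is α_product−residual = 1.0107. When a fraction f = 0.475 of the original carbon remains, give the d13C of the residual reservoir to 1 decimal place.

Rayleigh residual: δ_res = (δ₀ + 1000)·f^(α−1) − 1000
α − 1 = 0.01070
f^(α−1) = 0.475^(0.01070) = 0.992066
δ_res = (-20.0 + 1000) × 0.992066 − 1000 = 972.225 − 1000 = -27.78 per mil

-27.8 per mil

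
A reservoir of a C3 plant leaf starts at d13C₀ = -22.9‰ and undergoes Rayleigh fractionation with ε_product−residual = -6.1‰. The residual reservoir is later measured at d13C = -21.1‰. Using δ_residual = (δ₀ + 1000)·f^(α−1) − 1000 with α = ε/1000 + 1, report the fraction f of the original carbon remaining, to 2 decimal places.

0.74

α − 1 = ε/1000 = -0.0061
(δ_res + 1000)/(δ₀ + 1000) = (-21.1 + 1000)/(-22.9 + 1000) = 978.9/977.1 = 1.001842
f = 1.001842^(1/-0.0061) = exp(ln(1.001842)/-0.0061) = exp(0.00184/-0.0061)
f = exp(-0.3017) = 0.7395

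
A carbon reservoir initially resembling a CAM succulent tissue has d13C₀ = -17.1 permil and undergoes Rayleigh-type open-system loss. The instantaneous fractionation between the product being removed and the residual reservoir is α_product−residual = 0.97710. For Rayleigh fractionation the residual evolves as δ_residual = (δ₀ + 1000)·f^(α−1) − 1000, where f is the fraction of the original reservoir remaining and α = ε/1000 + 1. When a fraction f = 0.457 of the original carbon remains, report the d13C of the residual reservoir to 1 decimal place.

Rayleigh residual: δ_res = (δ₀ + 1000)·f^(α−1) − 1000
α − 1 = -0.02290
f^(α−1) = 0.457^(-0.02290) = 1.018094
δ_res = (-17.1 + 1000) × 1.018094 − 1000 = 1000.685 − 1000 = 0.68 permil

0.7 permil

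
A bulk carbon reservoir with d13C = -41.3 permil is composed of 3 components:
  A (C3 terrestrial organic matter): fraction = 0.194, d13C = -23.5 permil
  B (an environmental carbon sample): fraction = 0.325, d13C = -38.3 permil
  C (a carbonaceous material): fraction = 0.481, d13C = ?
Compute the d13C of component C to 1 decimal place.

Isotope mass balance: δ_bulk = Σ fᵢ·δᵢ.
-41.3 = 0.194×(-23.5) + 0.325×(-38.3) + 0.481×δ_C
0.481·δ_C = -41.3 − (-17.006) = -24.293
δ_C = -24.293 / 0.481 = -50.51 permil

-50.5 permil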